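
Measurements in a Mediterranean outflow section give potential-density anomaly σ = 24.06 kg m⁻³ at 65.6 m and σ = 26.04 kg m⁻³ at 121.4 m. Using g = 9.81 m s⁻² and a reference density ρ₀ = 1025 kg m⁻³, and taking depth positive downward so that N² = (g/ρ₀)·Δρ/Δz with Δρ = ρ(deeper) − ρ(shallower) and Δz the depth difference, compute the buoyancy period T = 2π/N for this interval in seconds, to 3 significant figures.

Δρ = 1026.04 − 1024.06 = 1.98 kg m⁻³ over Δz = 121.4 − 65.6 = 55.8 m.
N² = (9.81/1025) × (1.98/55.8) = 3.3961 × 10⁻⁴ s⁻².
N = √(3.3961 × 10⁻⁴) = 0.018429 rad s⁻¹, so T = 2π/N = 340.94 s ≈ 341 s.

341 s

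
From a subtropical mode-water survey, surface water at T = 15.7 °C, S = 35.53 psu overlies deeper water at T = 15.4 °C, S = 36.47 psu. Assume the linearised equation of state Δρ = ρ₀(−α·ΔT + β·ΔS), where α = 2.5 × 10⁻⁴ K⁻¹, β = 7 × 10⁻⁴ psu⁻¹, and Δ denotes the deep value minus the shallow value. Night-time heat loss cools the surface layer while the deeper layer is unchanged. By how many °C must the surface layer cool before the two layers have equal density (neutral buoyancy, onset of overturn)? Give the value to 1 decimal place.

2.9 °C

Neutral buoyancy requires Δρ = 0, i.e. −α(T_deep − T_surf′) + β(S_deep − S_surf) = 0.
T_surf′ = T_deep − (β/α)·ΔS = 15.4 − (7 × 10⁻⁴/2.5 × 10⁻⁴)·(+0.94) = 12.768 °C.
Cooling required: 15.7 − (12.768) = 2.932 °C.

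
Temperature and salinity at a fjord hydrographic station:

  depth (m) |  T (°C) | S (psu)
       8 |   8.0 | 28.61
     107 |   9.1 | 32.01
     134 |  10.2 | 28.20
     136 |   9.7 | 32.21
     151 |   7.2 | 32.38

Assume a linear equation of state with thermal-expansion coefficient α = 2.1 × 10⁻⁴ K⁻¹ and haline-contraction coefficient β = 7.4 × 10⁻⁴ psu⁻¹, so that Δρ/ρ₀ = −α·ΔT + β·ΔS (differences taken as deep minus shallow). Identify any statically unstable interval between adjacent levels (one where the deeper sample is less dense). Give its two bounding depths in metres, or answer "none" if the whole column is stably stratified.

Evaluate Δρ/ρ₀ = −αΔT + βΔS across each adjacent pair:
  8–107 m: −αΔT+βΔS = −(2.1 × 10⁻⁴)(+1.1)+(7.4 × 10⁻⁴)(+3.40) = 2.3 × 10⁻³ → stable
  107–134 m: −αΔT+βΔS = −(2.1 × 10⁻⁴)(+1.1)+(7.4 × 10⁻⁴)(-3.81) = -3.1 × 10⁻³ → UNSTABLE
  134–136 m: −αΔT+βΔS = −(2.1 × 10⁻⁴)(-0.5)+(7.4 × 10⁻⁴)(+4.01) = 3.1 × 10⁻³ → stable
  136–151 m: −αΔT+βΔS = −(2.1 × 10⁻⁴)(-2.5)+(7.4 × 10⁻⁴)(+0.17) = 6.5 × 10⁻⁴ → stable
The 107–134 m interval has Δρ < 0: lighter water underlies denser water.

107–134 m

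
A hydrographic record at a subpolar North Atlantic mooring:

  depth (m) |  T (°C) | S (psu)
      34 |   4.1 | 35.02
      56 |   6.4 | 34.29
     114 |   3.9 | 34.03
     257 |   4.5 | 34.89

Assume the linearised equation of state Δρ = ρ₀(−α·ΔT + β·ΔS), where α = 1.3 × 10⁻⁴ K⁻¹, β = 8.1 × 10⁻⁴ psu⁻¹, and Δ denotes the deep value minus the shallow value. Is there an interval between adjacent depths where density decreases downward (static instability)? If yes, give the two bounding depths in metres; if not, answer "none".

Evaluate Δρ/ρ₀ = −αΔT + βΔS across each adjacent pair:
  34–56 m: −αΔT+βΔS = −(1.3 × 10⁻⁴)(+2.3)+(8.1 × 10⁻⁴)(-0.73) = -8.9 × 10⁻⁴ → UNSTABLE
  56–114 m: −αΔT+βΔS = −(1.3 × 10⁻⁴)(-2.5)+(8.1 × 10⁻⁴)(-0.26) = 1.1 × 10⁻⁴ → stable
  114–257 m: −αΔT+βΔS = −(1.3 × 10⁻⁴)(+0.6)+(8.1 × 10⁻⁴)(+0.86) = 6.2 × 10⁻⁴ → stable
The 34–56 m interval has Δρ < 0: lighter water underlies denser water.

34–56 m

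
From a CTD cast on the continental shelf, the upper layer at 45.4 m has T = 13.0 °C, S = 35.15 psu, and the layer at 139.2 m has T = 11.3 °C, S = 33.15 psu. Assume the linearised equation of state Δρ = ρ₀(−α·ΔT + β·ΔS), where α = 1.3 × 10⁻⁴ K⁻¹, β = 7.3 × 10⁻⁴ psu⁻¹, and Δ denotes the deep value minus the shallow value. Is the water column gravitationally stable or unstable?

unstable

ΔT = 11.3 − 13.0 = -1.7 K and ΔS = 33.15 − 35.15 = -2.00 psu (deep − shallow).
−αΔT = 2.21 × 10⁻⁴; βΔS = -1.46 × 10⁻³; sum Δρ/ρ₀ = -1.239 × 10⁻³.
Δρ/ρ₀ < 0, so Δρ < 0: deeper water is lighter → statically unstable; the column would overturn.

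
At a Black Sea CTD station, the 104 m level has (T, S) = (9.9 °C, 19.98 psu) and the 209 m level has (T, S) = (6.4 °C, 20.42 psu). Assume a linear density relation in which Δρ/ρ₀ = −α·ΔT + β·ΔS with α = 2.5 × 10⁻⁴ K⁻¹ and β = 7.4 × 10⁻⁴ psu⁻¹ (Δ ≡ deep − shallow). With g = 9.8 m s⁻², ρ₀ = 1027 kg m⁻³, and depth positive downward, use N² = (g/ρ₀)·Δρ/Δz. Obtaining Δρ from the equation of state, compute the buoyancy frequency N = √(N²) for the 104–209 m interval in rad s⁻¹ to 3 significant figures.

0.0106 rad s⁻¹

ΔT = -3.5 K, ΔS = +0.44 psu (deep − shallow).
Δρ/ρ₀ = −αΔT + βΔS = 8.75 × 10⁻⁴ + 3.256 × 10⁻⁴ = 1.2006 × 10⁻³, so Δρ ≈ 1.233 kg m⁻³.
N² = (g/ρ₀)·Δρ/Δz = g·(Δρ/ρ₀)/Δz = 9.8 × 1.2006 × 10⁻³ / 105 = 1.1206 × 10⁻⁴ s⁻².
N = √(1.1206 × 10⁻⁴) = 0.010586 rad s⁻¹ ≈ 0.0106 rad s⁻¹.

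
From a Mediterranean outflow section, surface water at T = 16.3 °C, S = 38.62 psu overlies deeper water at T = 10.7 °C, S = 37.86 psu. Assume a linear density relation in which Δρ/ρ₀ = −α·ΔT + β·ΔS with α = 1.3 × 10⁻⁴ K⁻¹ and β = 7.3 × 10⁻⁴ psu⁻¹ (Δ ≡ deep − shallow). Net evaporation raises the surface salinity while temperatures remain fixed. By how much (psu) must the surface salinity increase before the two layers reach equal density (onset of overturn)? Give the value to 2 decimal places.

0.24 psu

Neutral buoyancy requires −α(T_deep − T_surf) + β(S_deep − S_surf′) = 0.
S_surf′ = S_deep − (α/β)·ΔT = 37.86 − (1.3 × 10⁻⁴/7.3 × 10⁻⁴)·(-5.6) = 38.8573 psu.
Increase required: 38.8573 − 38.62 = 0.2373 psu.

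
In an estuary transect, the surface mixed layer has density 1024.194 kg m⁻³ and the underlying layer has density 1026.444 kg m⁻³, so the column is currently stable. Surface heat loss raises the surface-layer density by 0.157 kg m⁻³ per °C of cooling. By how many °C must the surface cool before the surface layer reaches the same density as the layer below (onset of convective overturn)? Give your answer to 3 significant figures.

14.3 °C

Density deficit of the surface layer: 1026.444 − 1024.194 = 2.25 kg m⁻³.
Required change = 2.25 / 0.157 = 14.3 °C.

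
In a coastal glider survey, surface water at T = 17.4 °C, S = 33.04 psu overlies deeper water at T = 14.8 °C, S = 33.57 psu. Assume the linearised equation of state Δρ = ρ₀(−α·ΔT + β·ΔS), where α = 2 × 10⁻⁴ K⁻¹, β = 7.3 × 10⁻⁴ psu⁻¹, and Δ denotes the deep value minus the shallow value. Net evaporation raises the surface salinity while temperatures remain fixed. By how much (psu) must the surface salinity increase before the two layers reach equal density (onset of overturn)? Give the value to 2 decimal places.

Neutral buoyancy requires −α(T_deep − T_surf) + β(S_deep − S_surf′) = 0.
S_surf′ = S_deep − (α/β)·ΔT = 33.57 − (2 × 10⁻⁴/7.3 × 10⁻⁴)·(-2.6) = 34.2823 psu.
Increase required: 34.2823 − 33.04 = 1.2423 psu.

1.24 psu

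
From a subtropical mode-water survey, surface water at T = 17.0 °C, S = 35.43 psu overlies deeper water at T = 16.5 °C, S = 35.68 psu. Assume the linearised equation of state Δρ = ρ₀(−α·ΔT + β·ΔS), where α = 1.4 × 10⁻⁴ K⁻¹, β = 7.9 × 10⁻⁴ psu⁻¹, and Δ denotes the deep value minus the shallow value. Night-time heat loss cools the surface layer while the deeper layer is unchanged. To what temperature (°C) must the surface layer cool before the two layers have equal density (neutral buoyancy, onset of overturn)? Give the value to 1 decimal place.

15.1 °C

Neutral buoyancy requires Δρ = 0, i.e. −α(T_deep − T_surf′) + β(S_deep − S_surf) = 0.
T_surf′ = T_deep − (β/α)·ΔS = 16.5 − (7.9 × 10⁻⁴/1.4 × 10⁻⁴)·(+0.25) = 15.089 °C.
Cooling required: 17.0 − (15.089) = 1.911 °C.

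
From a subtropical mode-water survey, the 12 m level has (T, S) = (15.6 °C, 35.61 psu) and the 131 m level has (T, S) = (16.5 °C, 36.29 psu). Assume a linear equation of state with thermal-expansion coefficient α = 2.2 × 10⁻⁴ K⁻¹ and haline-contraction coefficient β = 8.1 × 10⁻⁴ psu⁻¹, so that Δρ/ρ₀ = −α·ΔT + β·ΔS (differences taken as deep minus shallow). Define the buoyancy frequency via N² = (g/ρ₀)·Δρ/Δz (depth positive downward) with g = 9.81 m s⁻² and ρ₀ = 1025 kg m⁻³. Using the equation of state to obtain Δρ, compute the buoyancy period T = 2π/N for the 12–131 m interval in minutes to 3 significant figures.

ΔT = +0.9 K, ΔS = +0.68 psu (deep − shallow).
Δρ/ρ₀ = −αΔT + βΔS = -1.98 × 10⁻⁴ + 5.508 × 10⁻⁴ = 3.528 × 10⁻⁴, so Δρ ≈ 0.3616 kg m⁻³.
N² = (g/ρ₀)·Δρ/Δz = g·(Δρ/ρ₀)/Δz = 9.81 × 3.528 × 10⁻⁴ / 119 = 2.9084 × 10⁻⁵ s⁻².
N = √(2.9084 × 10⁻⁵) = 5.3930 × 10⁻³ rad s⁻¹ → T = 2π/N = 1.1651 × 10³ s = 19.418 min ≈ 19.4 min.

19.4 min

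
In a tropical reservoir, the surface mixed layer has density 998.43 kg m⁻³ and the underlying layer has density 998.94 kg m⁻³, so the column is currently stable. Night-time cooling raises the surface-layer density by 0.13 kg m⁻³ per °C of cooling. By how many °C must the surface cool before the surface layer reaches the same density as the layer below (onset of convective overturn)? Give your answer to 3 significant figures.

3.92 °C

Density deficit of the surface layer: 998.94 − 998.43 = 0.51 kg m⁻³.
Required change = 0.51 / 0.13 = 3.92 °C.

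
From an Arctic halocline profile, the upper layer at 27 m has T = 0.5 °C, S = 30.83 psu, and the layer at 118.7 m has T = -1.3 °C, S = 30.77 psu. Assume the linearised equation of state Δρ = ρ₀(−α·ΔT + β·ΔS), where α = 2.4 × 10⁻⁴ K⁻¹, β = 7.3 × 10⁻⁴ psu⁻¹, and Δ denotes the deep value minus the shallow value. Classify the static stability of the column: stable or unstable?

ΔT = -1.3 − 0.5 = -1.8 K and ΔS = 30.77 − 30.83 = -0.06 psu (deep − shallow).
−αΔT = 4.32 × 10⁻⁴; βΔS = -4.38 × 10⁻⁵; sum Δρ/ρ₀ = 3.882 × 10⁻⁴.
Δρ/ρ₀ > 0, so Δρ > 0: deeper water is denser → statically stable.

stable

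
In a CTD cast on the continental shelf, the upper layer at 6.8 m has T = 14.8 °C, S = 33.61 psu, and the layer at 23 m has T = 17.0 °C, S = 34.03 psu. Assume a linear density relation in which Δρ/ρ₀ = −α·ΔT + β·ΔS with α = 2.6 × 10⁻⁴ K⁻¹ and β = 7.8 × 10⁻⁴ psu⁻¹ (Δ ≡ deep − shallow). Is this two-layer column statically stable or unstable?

unstable

ΔT = 17.0 − 14.8 = +2.2 K and ΔS = 34.03 − 33.61 = +0.42 psu (deep − shallow).
−αΔT = -5.72 × 10⁻⁴; βΔS = 3.276 × 10⁻⁴; sum Δρ/ρ₀ = -2.444 × 10⁻⁴.
Δρ/ρ₀ < 0, so Δρ < 0: deeper water is lighter → statically unstable; the column would overturn.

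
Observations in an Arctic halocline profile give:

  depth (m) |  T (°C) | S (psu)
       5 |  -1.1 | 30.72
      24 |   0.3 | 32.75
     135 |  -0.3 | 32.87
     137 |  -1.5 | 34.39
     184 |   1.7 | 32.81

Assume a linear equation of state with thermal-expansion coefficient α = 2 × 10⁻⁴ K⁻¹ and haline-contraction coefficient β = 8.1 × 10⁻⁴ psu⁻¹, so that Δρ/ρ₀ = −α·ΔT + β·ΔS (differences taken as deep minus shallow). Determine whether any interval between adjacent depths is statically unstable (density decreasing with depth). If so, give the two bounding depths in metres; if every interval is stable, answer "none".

137–184 m

Evaluate Δρ/ρ₀ = −αΔT + βΔS across each adjacent pair:
  5–24 m: −αΔT+βΔS = −(2 × 10⁻⁴)(+1.4)+(8.1 × 10⁻⁴)(+2.03) = 1.4 × 10⁻³ → stable
  24–135 m: −αΔT+βΔS = −(2 × 10⁻⁴)(-0.6)+(8.1 × 10⁻⁴)(+0.12) = 2.2 × 10⁻⁴ → stable
  135–137 m: −αΔT+βΔS = −(2 × 10⁻⁴)(-1.2)+(8.1 × 10⁻⁴)(+1.52) = 1.5 × 10⁻³ → stable
  137–184 m: −αΔT+βΔS = −(2 × 10⁻⁴)(+3.2)+(8.1 × 10⁻⁴)(-1.58) = -1.9 × 10⁻³ → UNSTABLE
The 137–184 m interval has Δρ < 0: lighter water underlies denser water.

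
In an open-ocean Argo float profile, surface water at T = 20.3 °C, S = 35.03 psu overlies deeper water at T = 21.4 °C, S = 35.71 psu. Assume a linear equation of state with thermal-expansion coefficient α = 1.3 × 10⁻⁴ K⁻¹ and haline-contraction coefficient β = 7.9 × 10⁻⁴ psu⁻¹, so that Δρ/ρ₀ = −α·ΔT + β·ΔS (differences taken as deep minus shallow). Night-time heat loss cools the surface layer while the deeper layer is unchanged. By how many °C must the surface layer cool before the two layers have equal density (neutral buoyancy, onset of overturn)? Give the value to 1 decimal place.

3.0 °C

Neutral buoyancy requires Δρ = 0, i.e. −α(T_deep − T_surf′) + β(S_deep − S_surf) = 0.
T_surf′ = T_deep − (β/α)·ΔS = 21.4 − (7.9 × 10⁻⁴/1.3 × 10⁻⁴)·(+0.68) = 17.268 °C.
Cooling required: 20.3 − (17.268) = 3.032 °C.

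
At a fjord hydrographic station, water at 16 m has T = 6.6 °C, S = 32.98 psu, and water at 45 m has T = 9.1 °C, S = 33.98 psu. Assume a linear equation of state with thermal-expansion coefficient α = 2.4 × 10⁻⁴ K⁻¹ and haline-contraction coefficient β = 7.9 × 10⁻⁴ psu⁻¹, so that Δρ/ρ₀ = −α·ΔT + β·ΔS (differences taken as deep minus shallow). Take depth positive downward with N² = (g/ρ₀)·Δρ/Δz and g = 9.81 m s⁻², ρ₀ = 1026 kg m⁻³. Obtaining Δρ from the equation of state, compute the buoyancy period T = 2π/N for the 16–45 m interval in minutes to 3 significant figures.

13.1 min

ΔT = +2.5 K, ΔS = +1.00 psu (deep − shallow).
Δρ/ρ₀ = −αΔT + βΔS = -6.00 × 10⁻⁴ + 7.90 × 10⁻⁴ = 1.90 × 10⁻⁴, so Δρ ≈ 0.1949 kg m⁻³.
N² = (g/ρ₀)·Δρ/Δz = g·(Δρ/ρ₀)/Δz = 9.81 × 1.90 × 10⁻⁴ / 29 = 6.4272 × 10⁻⁵ s⁻².
N = √(6.4272 × 10⁻⁵) = 8.0170 × 10⁻³ rad s⁻¹ → T = 2π/N = 783.73 s = 13.062 min ≈ 13.1 min.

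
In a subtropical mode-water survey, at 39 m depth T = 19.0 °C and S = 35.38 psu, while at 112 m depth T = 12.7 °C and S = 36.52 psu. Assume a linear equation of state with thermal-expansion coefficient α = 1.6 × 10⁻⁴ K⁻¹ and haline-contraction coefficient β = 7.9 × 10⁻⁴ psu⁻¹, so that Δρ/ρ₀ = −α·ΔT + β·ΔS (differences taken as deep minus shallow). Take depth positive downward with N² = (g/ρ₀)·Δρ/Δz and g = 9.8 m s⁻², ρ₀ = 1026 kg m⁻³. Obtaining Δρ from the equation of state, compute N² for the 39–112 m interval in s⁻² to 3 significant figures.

ΔT = -6.3 K, ΔS = +1.14 psu (deep − shallow).
Δρ/ρ₀ = −αΔT + βΔS = 1.008 × 10⁻³ + 9.006 × 10⁻⁴ = 1.9086 × 10⁻³, so Δρ ≈ 1.958 kg m⁻³.
N² = (g/ρ₀)·Δρ/Δz = g·(Δρ/ρ₀)/Δz = 9.8 × 1.9086 × 10⁻³ / 73 = 2.5622 × 10⁻⁴ s⁻² ≈ 2.56 × 10⁻⁴ s⁻².

2.56 × 10⁻⁴ s⁻²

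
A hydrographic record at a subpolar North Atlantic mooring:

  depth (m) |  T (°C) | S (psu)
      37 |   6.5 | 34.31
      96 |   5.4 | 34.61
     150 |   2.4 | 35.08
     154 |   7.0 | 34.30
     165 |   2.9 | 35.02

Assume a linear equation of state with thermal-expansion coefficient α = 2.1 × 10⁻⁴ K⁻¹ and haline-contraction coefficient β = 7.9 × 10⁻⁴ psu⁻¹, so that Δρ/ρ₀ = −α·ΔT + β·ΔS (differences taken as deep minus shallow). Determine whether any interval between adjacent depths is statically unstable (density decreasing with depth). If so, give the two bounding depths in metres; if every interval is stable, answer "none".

150–154 m

Evaluate Δρ/ρ₀ = −αΔT + βΔS across each adjacent pair:
  37–96 m: −αΔT+βΔS = −(2.1 × 10⁻⁴)(-1.1)+(7.9 × 10⁻⁴)(+0.30) = 4.7 × 10⁻⁴ → stable
  96–150 m: −αΔT+βΔS = −(2.1 × 10⁻⁴)(-3.0)+(7.9 × 10⁻⁴)(+0.47) = 1.0 × 10⁻³ → stable
  150–154 m: −αΔT+βΔS = −(2.1 × 10⁻⁴)(+4.6)+(7.9 × 10⁻⁴)(-0.78) = -1.6 × 10⁻³ → UNSTABLE
  154–165 m: −αΔT+βΔS = −(2.1 × 10⁻⁴)(-4.1)+(7.9 × 10⁻⁴)(+0.72) = 1.4 × 10⁻³ → stable
The 150–154 m interval has Δρ < 0: lighter water underlies denser water.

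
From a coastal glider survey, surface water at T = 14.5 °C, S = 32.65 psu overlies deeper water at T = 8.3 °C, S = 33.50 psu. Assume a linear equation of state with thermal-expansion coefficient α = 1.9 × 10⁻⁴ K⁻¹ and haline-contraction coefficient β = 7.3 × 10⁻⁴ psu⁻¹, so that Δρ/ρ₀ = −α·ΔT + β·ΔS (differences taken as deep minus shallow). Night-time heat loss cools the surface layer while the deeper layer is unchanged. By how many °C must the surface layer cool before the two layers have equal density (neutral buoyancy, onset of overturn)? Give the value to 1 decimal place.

9.5 °C

Neutral buoyancy requires Δρ = 0, i.e. −α(T_deep − T_surf′) + β(S_deep − S_surf) = 0.
T_surf′ = T_deep − (β/α)·ΔS = 8.3 − (7.3 × 10⁻⁴/1.9 × 10⁻⁴)·(+0.85) = 5.034 °C.
Cooling required: 14.5 − (5.034) = 9.466 °C.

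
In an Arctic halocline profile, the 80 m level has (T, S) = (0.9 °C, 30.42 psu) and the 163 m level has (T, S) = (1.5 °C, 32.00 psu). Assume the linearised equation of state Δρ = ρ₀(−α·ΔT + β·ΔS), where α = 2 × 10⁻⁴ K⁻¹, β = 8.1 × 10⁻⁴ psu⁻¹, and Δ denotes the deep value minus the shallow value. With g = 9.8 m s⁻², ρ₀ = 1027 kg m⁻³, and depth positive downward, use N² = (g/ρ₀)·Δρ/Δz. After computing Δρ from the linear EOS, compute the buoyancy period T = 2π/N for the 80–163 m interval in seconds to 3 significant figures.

537 s

ΔT = +0.6 K, ΔS = +1.58 psu (deep − shallow).
Δρ/ρ₀ = −αΔT + βΔS = -1.20 × 10⁻⁴ + 1.2798 × 10⁻³ = 1.1598 × 10⁻³, so Δρ ≈ 1.191 kg m⁻³.
N² = (g/ρ₀)·Δρ/Δz = g·(Δρ/ρ₀)/Δz = 9.8 × 1.1598 × 10⁻³ / 83 = 1.3694 × 10⁻⁴ s⁻².
N = √(1.3694 × 10⁻⁴) = 0.011702 rad s⁻¹ → T = 2π/N = 536.93 s ≈ 537 s.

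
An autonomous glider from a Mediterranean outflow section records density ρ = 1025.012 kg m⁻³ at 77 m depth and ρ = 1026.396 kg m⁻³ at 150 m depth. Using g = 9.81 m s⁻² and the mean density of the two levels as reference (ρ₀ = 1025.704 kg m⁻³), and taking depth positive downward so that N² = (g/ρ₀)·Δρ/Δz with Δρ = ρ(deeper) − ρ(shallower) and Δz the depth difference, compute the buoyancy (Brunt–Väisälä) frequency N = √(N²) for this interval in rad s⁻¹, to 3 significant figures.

0.0135 rad s⁻¹

Δρ = 1026.396 − 1025.012 = 1.384 kg m⁻³ over Δz = 150 − 77 = 73 m.
N² = (9.81/1025.704) × (1.384/73) = 1.8133 × 10⁻⁴ s⁻².
N = √(1.8133 × 10⁻⁴) = 0.013466 rad s⁻¹ ≈ 0.0135 rad s⁻¹.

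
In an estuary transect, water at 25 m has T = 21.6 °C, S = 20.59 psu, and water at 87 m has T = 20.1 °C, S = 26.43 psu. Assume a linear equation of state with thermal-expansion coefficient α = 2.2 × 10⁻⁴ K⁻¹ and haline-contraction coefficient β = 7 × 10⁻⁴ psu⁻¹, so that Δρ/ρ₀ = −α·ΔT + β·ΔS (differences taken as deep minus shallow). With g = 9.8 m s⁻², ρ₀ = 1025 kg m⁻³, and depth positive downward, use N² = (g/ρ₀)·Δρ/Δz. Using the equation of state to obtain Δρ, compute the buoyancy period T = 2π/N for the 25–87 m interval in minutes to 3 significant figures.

3.96 min

ΔT = -1.5 K, ΔS = +5.84 psu (deep − shallow).
Δρ/ρ₀ = −αΔT + βΔS = 3.30 × 10⁻⁴ + 4.088 × 10⁻³ = 4.418 × 10⁻³, so Δρ ≈ 4.528 kg m⁻³.
N² = (g/ρ₀)·Δρ/Δz = g·(Δρ/ρ₀)/Δz = 9.8 × 4.418 × 10⁻³ / 62 = 6.9833 × 10⁻⁴ s⁻².
N = √(6.9833 × 10⁻⁴) = 0.026426 rad s⁻¹ → T = 2π/N = 237.77 s = 3.9628 min ≈ 3.96 min.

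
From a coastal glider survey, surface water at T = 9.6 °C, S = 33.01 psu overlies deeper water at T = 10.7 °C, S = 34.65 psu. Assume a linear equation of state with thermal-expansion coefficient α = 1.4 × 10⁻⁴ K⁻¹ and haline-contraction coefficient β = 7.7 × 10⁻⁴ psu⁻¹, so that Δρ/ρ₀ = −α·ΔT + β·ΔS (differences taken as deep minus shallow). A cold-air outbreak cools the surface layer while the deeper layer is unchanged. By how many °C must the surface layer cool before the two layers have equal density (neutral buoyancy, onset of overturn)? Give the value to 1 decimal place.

7.9 °C

Neutral buoyancy requires Δρ = 0, i.e. −α(T_deep − T_surf′) + β(S_deep − S_surf) = 0.
T_surf′ = T_deep − (β/α)·ΔS = 10.7 − (7.7 × 10⁻⁴/1.4 × 10⁻⁴)·(+1.64) = 1.680 °C.
Cooling required: 9.6 − (1.680) = 7.920 °C.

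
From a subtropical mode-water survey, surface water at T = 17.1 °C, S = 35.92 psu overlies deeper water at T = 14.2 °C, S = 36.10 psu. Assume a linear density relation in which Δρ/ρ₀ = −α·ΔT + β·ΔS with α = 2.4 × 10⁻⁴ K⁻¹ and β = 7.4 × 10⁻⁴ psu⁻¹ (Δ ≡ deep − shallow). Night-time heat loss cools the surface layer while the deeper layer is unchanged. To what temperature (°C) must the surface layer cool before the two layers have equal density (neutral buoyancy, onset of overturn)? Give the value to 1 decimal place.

Neutral buoyancy requires Δρ = 0, i.e. −α(T_deep − T_surf′) + β(S_deep − S_surf) = 0.
T_surf′ = T_deep − (β/α)·ΔS = 14.2 − (7.4 × 10⁻⁴/2.4 × 10⁻⁴)·(+0.18) = 13.645 °C.
Cooling required: 17.1 − (13.645) = 3.455 °C.

13.6 °C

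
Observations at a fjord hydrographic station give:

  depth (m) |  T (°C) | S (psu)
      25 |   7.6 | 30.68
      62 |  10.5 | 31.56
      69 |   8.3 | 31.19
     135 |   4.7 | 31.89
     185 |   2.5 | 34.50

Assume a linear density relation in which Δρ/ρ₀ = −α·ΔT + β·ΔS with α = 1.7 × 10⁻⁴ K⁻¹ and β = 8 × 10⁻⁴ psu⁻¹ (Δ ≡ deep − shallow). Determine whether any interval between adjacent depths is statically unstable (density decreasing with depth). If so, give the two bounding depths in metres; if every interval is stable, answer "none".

Evaluate Δρ/ρ₀ = −αΔT + βΔS across each adjacent pair:
  25–62 m: −αΔT+βΔS = −(1.7 × 10⁻⁴)(+2.9)+(8 × 10⁻⁴)(+0.88) = 2.1 × 10⁻⁴ → stable
  62–69 m: −αΔT+βΔS = −(1.7 × 10⁻⁴)(-2.2)+(8 × 10⁻⁴)(-0.37) = 7.8 × 10⁻⁵ → stable
  69–135 m: −αΔT+βΔS = −(1.7 × 10⁻⁴)(-3.6)+(8 × 10⁻⁴)(+0.70) = 1.2 × 10⁻³ → stable
  135–185 m: −αΔT+βΔS = −(1.7 × 10⁻⁴)(-2.2)+(8 × 10⁻⁴)(+2.61) = 2.5 × 10⁻³ → stable
Every interval has Δρ > 0: the column is stably stratified throughout.

none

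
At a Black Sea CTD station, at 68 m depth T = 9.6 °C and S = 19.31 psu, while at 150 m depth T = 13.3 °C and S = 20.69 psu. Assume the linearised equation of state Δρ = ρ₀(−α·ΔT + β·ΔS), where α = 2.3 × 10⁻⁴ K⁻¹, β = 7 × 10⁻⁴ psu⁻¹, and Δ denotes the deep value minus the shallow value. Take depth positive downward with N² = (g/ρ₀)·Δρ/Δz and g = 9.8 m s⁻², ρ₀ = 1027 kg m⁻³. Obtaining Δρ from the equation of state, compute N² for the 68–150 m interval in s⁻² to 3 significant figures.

1.37 × 10⁻⁵ s⁻²

ΔT = +3.7 K, ΔS = +1.38 psu (deep − shallow).
Δρ/ρ₀ = −αΔT + βΔS = -8.51 × 10⁻⁴ + 9.66 × 10⁻⁴ = 1.15 × 10⁻⁴, so Δρ ≈ 0.1181 kg m⁻³.
N² = (g/ρ₀)·Δρ/Δz = g·(Δρ/ρ₀)/Δz = 9.8 × 1.15 × 10⁻⁴ / 82 = 1.3744 × 10⁻⁵ s⁻² ≈ 1.37 × 10⁻⁵ s⁻².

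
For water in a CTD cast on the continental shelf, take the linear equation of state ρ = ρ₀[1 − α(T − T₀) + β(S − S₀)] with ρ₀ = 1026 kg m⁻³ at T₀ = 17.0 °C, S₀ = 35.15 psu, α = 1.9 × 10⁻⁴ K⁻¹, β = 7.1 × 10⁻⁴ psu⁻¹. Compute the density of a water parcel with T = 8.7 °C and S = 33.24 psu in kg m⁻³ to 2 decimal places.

T − T₀ = -8.3 K, S − S₀ = -1.91 psu.
Bracket = 1 − α·(-8.3) + β·(-1.91) = 1 + (2.209 × 10⁻⁴) = 1.0002209.
ρ = 1026 × 1.0002209 = 1026.23 kg m⁻³.

1026.23 kg m⁻³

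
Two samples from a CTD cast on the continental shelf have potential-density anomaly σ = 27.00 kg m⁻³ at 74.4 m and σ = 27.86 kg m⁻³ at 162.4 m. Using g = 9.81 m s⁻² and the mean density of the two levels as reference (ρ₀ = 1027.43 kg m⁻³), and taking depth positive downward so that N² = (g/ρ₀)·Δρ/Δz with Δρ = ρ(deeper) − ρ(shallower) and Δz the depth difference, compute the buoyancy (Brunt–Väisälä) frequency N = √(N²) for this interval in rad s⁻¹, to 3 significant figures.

9.66 × 10⁻³ rad s⁻¹

Δρ = 1027.86 − 1027.00 = 0.86 kg m⁻³ over Δz = 162.4 − 74.4 = 88 m.
N² = (9.81/1027.43) × (0.86/88) = 9.3311 × 10⁻⁵ s⁻².
N = √(9.3311 × 10⁻⁵) = 9.6598 × 10⁻³ rad s⁻¹ ≈ 9.66 × 10⁻³ rad s⁻¹.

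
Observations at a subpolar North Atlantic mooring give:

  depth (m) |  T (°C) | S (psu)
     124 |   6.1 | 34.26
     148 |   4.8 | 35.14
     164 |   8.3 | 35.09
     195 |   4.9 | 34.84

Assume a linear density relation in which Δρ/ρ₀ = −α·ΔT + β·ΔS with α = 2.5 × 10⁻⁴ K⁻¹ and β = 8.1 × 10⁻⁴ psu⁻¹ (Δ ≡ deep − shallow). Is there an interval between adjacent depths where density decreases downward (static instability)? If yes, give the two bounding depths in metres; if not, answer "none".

148–164 m

Evaluate Δρ/ρ₀ = −αΔT + βΔS across each adjacent pair:
  124–148 m: −αΔT+βΔS = −(2.5 × 10⁻⁴)(-1.3)+(8.1 × 10⁻⁴)(+0.88) = 1.0 × 10⁻³ → stable
  148–164 m: −αΔT+βΔS = −(2.5 × 10⁻⁴)(+3.5)+(8.1 × 10⁻⁴)(-0.05) = -9.2 × 10⁻⁴ → UNSTABLE
  164–195 m: −αΔT+βΔS = −(2.5 × 10⁻⁴)(-3.4)+(8.1 × 10⁻⁴)(-0.25) = 6.5 × 10⁻⁴ → stable
The 148–164 m interval has Δρ < 0: lighter water underlies denser water.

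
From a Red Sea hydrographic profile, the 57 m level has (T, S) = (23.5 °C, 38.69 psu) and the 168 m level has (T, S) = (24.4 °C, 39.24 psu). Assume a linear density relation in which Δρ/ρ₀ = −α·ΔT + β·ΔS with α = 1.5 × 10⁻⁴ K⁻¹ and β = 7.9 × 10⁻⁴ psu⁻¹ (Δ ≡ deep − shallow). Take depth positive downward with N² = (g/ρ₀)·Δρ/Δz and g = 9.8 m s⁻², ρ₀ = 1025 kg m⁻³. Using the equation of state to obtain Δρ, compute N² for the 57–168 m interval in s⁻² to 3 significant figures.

2.64 × 10⁻⁵ s⁻²

ΔT = +0.9 K, ΔS = +0.55 psu (deep − shallow).
Δρ/ρ₀ = −αΔT + βΔS = -1.35 × 10⁻⁴ + 4.345 × 10⁻⁴ = 2.995 × 10⁻⁴, so Δρ ≈ 0.3070 kg m⁻³.
N² = (g/ρ₀)·Δρ/Δz = g·(Δρ/ρ₀)/Δz = 9.8 × 2.995 × 10⁻⁴ / 111 = 2.6442 × 10⁻⁵ s⁻² ≈ 2.64 × 10⁻⁵ s⁻².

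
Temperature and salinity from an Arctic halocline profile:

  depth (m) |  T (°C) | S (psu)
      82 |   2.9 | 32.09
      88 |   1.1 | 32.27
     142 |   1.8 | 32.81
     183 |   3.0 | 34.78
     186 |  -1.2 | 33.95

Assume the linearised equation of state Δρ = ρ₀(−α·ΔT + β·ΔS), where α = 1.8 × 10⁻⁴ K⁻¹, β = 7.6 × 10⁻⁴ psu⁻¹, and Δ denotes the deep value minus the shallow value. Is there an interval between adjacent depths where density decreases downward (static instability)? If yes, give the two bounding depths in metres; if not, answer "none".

Evaluate Δρ/ρ₀ = −αΔT + βΔS across each adjacent pair:
  82–88 m: −αΔT+βΔS = −(1.8 × 10⁻⁴)(-1.8)+(7.6 × 10⁻⁴)(+0.18) = 4.6 × 10⁻⁴ → stable
  88–142 m: −αΔT+βΔS = −(1.8 × 10⁻⁴)(+0.7)+(7.6 × 10⁻⁴)(+0.54) = 2.8 × 10⁻⁴ → stable
  142–183 m: −αΔT+βΔS = −(1.8 × 10⁻⁴)(+1.2)+(7.6 × 10⁻⁴)(+1.97) = 1.3 × 10⁻³ → stable
  183–186 m: −αΔT+βΔS = −(1.8 × 10⁻⁴)(-4.2)+(7.6 × 10⁻⁴)(-0.83) = 1.3 × 10⁻⁴ → stable
Every interval has Δρ > 0: the column is stably stratified throughout.

none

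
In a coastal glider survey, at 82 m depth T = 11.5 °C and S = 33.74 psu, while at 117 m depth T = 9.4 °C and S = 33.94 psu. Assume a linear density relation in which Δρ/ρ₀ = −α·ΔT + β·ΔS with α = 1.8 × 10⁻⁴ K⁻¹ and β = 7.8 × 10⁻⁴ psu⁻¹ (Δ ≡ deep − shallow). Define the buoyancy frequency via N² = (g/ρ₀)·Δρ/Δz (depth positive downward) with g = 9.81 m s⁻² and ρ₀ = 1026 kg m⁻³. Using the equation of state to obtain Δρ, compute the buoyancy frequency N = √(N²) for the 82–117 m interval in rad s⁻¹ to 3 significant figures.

0.0122 rad s⁻¹

ΔT = -2.1 K, ΔS = +0.20 psu (deep − shallow).
Δρ/ρ₀ = −αΔT + βΔS = 3.78 × 10⁻⁴ + 1.56 × 10⁻⁴ = 5.34 × 10⁻⁴, so Δρ ≈ 0.5479 kg m⁻³.
N² = (g/ρ₀)·Δρ/Δz = g·(Δρ/ρ₀)/Δz = 9.81 × 5.34 × 10⁻⁴ / 35 = 1.4967 × 10⁻⁴ s⁻².
N = √(1.4967 × 10⁻⁴) = 0.012234 rad s⁻¹ ≈ 0.0122 rad s⁻¹.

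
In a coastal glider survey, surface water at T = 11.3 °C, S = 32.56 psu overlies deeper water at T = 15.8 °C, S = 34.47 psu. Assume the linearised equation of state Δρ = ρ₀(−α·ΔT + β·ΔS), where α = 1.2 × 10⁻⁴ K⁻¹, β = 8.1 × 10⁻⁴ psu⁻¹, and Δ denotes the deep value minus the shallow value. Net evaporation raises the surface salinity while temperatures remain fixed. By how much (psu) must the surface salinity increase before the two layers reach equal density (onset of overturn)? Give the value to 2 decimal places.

1.24 psu

Neutral buoyancy requires −α(T_deep − T_surf) + β(S_deep − S_surf′) = 0.
S_surf′ = S_deep − (α/β)·ΔT = 34.47 − (1.2 × 10⁻⁴/8.1 × 10⁻⁴)·(+4.5) = 33.8033 psu.
Increase required: 33.8033 − 32.56 = 1.2433 psu.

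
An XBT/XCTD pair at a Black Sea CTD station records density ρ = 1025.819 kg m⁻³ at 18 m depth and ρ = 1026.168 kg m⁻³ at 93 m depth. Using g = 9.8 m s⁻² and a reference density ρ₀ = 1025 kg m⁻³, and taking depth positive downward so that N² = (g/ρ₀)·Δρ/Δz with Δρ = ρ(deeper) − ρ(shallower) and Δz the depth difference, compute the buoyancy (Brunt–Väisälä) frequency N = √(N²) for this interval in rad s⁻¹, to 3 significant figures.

6.67 × 10⁻³ rad s⁻¹

Δρ = 1026.168 − 1025.819 = 0.349 kg m⁻³ over Δz = 93 − 18 = 75 m.
N² = (9.8/1025) × (0.349/75) = 4.4490 × 10⁻⁵ s⁻².
N = √(4.4490 × 10⁻⁵) = 6.6701 × 10⁻³ rad s⁻¹ ≈ 6.67 × 10⁻³ rad s⁻¹.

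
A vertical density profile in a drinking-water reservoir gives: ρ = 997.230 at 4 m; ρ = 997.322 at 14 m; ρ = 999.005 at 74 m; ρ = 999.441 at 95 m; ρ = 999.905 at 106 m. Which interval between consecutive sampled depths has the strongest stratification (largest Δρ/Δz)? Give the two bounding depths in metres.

Compute the density gradient over each adjacent pair:
  4–14 m: Δρ/Δz = 0.092/10 = 9.2 × 10⁻³ kg m⁻⁴
  14–74 m: Δρ/Δz = 1.683/60 = 0.028 kg m⁻⁴
  74–95 m: Δρ/Δz = 0.436/21 = 0.021 kg m⁻⁴
  95–106 m: Δρ/Δz = 0.464/11 = 0.042 kg m⁻⁴
The largest gradient is in the 95–106 m interval — the pycnocline.

95–106 m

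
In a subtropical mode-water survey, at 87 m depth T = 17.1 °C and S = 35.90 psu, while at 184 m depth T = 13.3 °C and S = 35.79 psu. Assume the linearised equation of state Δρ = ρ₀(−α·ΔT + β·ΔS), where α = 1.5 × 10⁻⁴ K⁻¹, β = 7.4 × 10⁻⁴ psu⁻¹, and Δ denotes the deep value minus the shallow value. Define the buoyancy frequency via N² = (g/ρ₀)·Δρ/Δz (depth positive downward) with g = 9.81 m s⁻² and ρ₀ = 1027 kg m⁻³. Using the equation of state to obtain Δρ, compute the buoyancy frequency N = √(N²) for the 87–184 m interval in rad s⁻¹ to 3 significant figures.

7.03 × 10⁻³ rad s⁻¹

ΔT = -3.8 K, ΔS = -0.11 psu (deep − shallow).
Δρ/ρ₀ = −αΔT + βΔS = 5.70 × 10⁻⁴ − 8.14 × 10⁻⁵ = 4.886 × 10⁻⁴, so Δρ ≈ 0.5018 kg m⁻³.
N² = (g/ρ₀)·Δρ/Δz = g·(Δρ/ρ₀)/Δz = 9.81 × 4.886 × 10⁻⁴ / 97 = 4.9414 × 10⁻⁵ s⁻².
N = √(4.9414 × 10⁻⁵) = 7.0295 × 10⁻³ rad s⁻¹ ≈ 7.03 × 10⁻³ rad s⁻¹.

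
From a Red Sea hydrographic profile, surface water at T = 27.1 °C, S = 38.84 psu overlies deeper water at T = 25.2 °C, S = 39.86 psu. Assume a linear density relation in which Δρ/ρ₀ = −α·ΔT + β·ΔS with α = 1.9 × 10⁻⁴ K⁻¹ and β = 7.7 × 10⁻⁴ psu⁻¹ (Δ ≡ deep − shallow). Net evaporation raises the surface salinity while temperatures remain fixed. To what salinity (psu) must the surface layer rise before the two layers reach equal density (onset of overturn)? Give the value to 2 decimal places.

40.33 psu

Neutral buoyancy requires −α(T_deep − T_surf) + β(S_deep − S_surf′) = 0.
S_surf′ = S_deep − (α/β)·ΔT = 39.86 − (1.9 × 10⁻⁴/7.7 × 10⁻⁴)·(-1.9) = 40.3288 psu.
Increase required: 40.3288 − 38.84 = 1.4888 psu.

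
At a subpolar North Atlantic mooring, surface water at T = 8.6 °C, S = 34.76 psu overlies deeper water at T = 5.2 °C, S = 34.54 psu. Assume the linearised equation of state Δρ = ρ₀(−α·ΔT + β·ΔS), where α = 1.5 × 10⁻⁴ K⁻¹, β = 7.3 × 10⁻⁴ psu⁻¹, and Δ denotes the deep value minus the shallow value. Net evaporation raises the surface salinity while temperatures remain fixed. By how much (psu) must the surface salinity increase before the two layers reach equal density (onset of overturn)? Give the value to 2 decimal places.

Neutral buoyancy requires −α(T_deep − T_surf) + β(S_deep − S_surf′) = 0.
S_surf′ = S_deep − (α/β)·ΔT = 34.54 − (1.5 × 10⁻⁴/7.3 × 10⁻⁴)·(-3.4) = 35.2386 psu.
Increase required: 35.2386 − 34.76 = 0.4786 psu.

0.48 psu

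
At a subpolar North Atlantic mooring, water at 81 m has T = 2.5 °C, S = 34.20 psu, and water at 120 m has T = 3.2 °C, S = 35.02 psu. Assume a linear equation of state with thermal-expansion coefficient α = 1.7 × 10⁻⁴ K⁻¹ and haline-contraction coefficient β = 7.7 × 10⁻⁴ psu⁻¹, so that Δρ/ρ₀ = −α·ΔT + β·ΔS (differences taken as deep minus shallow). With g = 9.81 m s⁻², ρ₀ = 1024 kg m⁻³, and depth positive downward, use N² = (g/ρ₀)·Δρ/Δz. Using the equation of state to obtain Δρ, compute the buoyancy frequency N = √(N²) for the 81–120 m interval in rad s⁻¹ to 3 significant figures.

0.0114 rad s⁻¹

ΔT = +0.7 K, ΔS = +0.82 psu (deep − shallow).
Δρ/ρ₀ = −αΔT + βΔS = -1.19 × 10⁻⁴ + 6.314 × 10⁻⁴ = 5.124 × 10⁻⁴, so Δρ ≈ 0.5247 kg m⁻³.
N² = (g/ρ₀)·Δρ/Δz = g·(Δρ/ρ₀)/Δz = 9.81 × 5.124 × 10⁻⁴ / 39 = 1.2889 × 10⁻⁴ s⁻².
N = √(1.2889 × 10⁻⁴) = 0.011353 rad s⁻¹ ≈ 0.0114 rad s⁻¹.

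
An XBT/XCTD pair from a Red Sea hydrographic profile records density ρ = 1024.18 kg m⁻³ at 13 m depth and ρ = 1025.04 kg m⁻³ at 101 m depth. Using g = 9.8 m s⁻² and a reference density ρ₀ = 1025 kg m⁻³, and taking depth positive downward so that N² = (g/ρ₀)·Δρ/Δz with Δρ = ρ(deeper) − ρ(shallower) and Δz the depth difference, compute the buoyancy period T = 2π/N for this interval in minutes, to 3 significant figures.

Δρ = 1025.04 − 1024.18 = 0.86 kg m⁻³ over Δz = 101 − 13 = 88 m.
N² = (9.8/1025) × (0.86/88) = 9.3437 × 10⁻⁵ s⁻².
N = √(9.3437 × 10⁻⁵) = 9.6663 × 10⁻³ rad s⁻¹, so T = 2π/N = 650.01 s = 10.833 min ≈ 10.8 min.
Since Δρ > 0 the layer is stably stratified.

10.8 min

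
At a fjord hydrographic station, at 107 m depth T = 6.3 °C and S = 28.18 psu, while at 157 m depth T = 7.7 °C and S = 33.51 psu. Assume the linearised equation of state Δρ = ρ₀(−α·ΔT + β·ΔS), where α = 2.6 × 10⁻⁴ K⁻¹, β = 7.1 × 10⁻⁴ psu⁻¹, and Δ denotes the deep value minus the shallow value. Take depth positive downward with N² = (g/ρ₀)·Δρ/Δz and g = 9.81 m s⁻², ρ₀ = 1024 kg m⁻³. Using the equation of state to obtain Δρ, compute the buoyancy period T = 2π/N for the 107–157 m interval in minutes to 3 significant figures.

4.04 min

ΔT = +1.4 K, ΔS = +5.33 psu (deep − shallow).
Δρ/ρ₀ = −αΔT + βΔS = -3.64 × 10⁻⁴ + 3.7843 × 10⁻³ = 3.4203 × 10⁻³, so Δρ ≈ 3.502 kg m⁻³.
N² = (g/ρ₀)·Δρ/Δz = g·(Δρ/ρ₀)/Δz = 9.81 × 3.4203 × 10⁻³ / 50 = 6.7106 × 10⁻⁴ s⁻².
N = √(6.7106 × 10⁻⁴) = 0.025905 rad s⁻¹ → T = 2π/N = 242.55 s = 4.0425 min ≈ 4.04 min.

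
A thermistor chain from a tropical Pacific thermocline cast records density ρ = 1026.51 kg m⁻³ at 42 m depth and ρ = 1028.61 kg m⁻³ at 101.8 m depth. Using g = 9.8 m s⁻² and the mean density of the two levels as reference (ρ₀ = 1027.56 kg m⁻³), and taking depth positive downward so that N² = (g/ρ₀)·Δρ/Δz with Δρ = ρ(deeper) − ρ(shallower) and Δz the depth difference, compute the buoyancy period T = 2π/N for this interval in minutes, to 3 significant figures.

5.72 min

Δρ = 1028.61 − 1026.51 = 2.10 kg m⁻³ over Δz = 101.8 − 42 = 59.8 m.
N² = (9.8/1027.56) × (2.10/59.8) = 3.3492 × 10⁻⁴ s⁻².
N = √(3.3492 × 10⁻⁴) = 0.018301 rad s⁻¹, so T = 2π/N = 343.32 s = 5.7220 min ≈ 5.72 min.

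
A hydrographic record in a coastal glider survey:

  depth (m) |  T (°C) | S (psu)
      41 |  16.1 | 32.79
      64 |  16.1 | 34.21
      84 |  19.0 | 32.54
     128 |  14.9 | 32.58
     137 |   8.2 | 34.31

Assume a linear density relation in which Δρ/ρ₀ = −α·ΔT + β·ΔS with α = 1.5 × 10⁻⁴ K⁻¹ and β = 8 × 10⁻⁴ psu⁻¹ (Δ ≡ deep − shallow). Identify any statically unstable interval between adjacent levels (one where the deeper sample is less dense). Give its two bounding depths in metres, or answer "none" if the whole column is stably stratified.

64–84 m

Evaluate Δρ/ρ₀ = −αΔT + βΔS across each adjacent pair:
  41–64 m: −αΔT+βΔS = −(1.5 × 10⁻⁴)(+0.0)+(8 × 10⁻⁴)(+1.42) = 1.1 × 10⁻³ → stable
  64–84 m: −αΔT+βΔS = −(1.5 × 10⁻⁴)(+2.9)+(8 × 10⁻⁴)(-1.67) = -1.8 × 10⁻³ → UNSTABLE
  84–128 m: −αΔT+βΔS = −(1.5 × 10⁻⁴)(-4.1)+(8 × 10⁻⁴)(+0.04) = 6.5 × 10⁻⁴ → stable
  128–137 m: −αΔT+βΔS = −(1.5 × 10⁻⁴)(-6.7)+(8 × 10⁻⁴)(+1.73) = 2.4 × 10⁻³ → stable
The 64–84 m interval has Δρ < 0: lighter water underlies denser water.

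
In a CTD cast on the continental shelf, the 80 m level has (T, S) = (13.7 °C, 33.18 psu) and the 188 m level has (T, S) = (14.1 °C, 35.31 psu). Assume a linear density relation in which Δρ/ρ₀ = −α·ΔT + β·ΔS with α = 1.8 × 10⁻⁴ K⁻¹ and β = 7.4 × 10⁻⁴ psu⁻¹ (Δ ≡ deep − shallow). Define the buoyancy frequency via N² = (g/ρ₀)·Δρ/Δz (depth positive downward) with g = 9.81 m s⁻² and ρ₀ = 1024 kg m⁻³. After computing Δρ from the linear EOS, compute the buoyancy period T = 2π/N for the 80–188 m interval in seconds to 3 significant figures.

538 s

ΔT = +0.4 K, ΔS = +2.13 psu (deep − shallow).
Δρ/ρ₀ = −αΔT + βΔS = -7.20 × 10⁻⁵ + 1.5762 × 10⁻³ = 1.5042 × 10⁻³, so Δρ ≈ 1.540 kg m⁻³.
N² = (g/ρ₀)·Δρ/Δz = g·(Δρ/ρ₀)/Δz = 9.81 × 1.5042 × 10⁻³ / 108 = 1.3663 × 10⁻⁴ s⁻².
N = √(1.3663 × 10⁻⁴) = 0.011689 rad s⁻¹ → T = 2π/N = 537.53 s ≈ 538 s.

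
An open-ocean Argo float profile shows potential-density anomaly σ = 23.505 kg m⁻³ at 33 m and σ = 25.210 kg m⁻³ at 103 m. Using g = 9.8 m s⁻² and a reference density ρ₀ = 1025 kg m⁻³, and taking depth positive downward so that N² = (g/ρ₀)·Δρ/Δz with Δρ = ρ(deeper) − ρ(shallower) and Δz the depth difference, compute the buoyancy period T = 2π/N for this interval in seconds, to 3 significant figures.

412 s

Δρ = 1025.210 − 1023.505 = 1.705 kg m⁻³ over Δz = 103 − 33 = 70 m.
N² = (9.8/1025) × (1.705/70) = 2.3288 × 10⁻⁴ s⁻².
N = √(2.3288 × 10⁻⁴) = 0.015260 rad s⁻¹, so T = 2π/N = 411.74 s ≈ 412 s.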